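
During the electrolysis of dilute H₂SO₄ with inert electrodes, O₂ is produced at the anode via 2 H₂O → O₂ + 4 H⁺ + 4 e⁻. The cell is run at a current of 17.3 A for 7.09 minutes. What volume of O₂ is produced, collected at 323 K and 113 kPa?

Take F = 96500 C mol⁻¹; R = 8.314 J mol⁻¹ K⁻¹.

0.453 L

Q = I·t = 17.30 A × 425.40 s = 7359 C.
n(e⁻) = Q/F = 7359 / 96500 = 0.07626 mol.
4 electrons are transferred per O₂ molecule, so n(O₂) = 0.07626 / 4 = 0.01907 mol.
V = nRT/P = (0.01907 × 8.314 × 323) / (113 × 10³ Pa) = 4.53 × 10⁻⁴ m³ = 0.453 L.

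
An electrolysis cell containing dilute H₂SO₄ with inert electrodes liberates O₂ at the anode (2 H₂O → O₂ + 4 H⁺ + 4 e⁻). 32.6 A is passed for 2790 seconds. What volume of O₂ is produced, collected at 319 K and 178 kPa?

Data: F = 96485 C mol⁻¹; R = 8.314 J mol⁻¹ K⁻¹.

Q = I·t = 32.60 A × 2790.0 s = 90950 C.
n(e⁻) = Q/F = 90950 / 96485 = 0.9427 mol.
4 electrons are transferred per O₂ molecule, so n(O₂) = 0.9427 / 4 = 0.2357 mol.
V = nRT/P = (0.2357 × 8.314 × 319) / (178 × 10³ Pa) = 0.00351 m³ = 3.51 L.

3.51 L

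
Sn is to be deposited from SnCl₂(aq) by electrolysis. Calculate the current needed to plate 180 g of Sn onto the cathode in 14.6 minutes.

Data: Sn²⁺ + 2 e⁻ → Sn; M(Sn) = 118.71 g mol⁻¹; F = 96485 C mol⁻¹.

334 A

n(Sn) = 180 / 118.71 = 1.516 mol.
n(e⁻) = 2 × 1.516 = 3.033 mol.
Q = n(e⁻)·F = 3.033 × 96485 = 292600 C.
I = Q/t = 292600 / 876.00 s = 334 A.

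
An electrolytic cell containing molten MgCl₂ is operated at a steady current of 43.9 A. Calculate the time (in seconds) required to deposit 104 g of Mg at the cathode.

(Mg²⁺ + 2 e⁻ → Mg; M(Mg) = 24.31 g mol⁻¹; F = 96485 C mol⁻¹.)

n(Mg) = m/M = 104 / 24.31 = 4.278 mol.
Each Mg atom requires 2 electrons, so n(e⁻) = 2 × 4.278 = 8.556 mol.
Q = n(e⁻)·F = 8.556 × 96485 = 825500 C.
t = Q/I = 825500 / 43.90 A = 18810 s.

18800 s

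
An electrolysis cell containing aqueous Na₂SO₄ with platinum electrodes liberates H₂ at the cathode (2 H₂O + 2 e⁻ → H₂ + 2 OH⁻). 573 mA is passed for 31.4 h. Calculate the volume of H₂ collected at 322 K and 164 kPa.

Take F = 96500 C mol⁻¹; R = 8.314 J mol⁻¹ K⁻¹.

5.48 L

Q = I·t = 0.5730 A × 113040 s = 64770 C.
n(e⁻) = Q/F = 64770 / 96500 = 0.6712 mol.
2 electrons are transferred per H₂ molecule, so n(H₂) = 0.6712 / 2 = 0.3356 mol.
V = nRT/P = (0.3356 × 8.314 × 322) / (164 × 10³ Pa) = 0.00548 m³ = 5.48 L.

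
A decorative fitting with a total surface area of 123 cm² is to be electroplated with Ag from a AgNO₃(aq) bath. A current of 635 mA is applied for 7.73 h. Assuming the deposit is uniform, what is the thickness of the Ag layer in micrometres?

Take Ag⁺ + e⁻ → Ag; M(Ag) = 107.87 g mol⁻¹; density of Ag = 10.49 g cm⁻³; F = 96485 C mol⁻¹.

153 μm

Q = I·t = 0.6350 × 27828 = 17670 C; n(e⁻) = 0.1831 mol.
n(Ag) = n(e⁻)/1 = 0.1831 mol, so m = 0.1831 × 107.87 = 19.76 g.
Volume = m/ρ = 19.76 / 10.49 = 1.883 cm³.
Thickness = V/A = 1.883 / 123 = 0.0153 cm = 153 μm.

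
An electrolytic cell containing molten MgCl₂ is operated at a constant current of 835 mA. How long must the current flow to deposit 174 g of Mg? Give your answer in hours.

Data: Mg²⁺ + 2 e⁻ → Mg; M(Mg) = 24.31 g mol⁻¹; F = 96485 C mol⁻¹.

459 h

n(Mg) = m/M = 174 / 24.31 = 7.158 mol.
Each Mg atom requires 2 electrons, so n(e⁻) = 2 × 7.158 = 14.32 mol.
Q = n(e⁻)·F = 14.32 × 96485 = 1381000 C.
t = Q/I = 1381000 / 0.8350 A = 1654000 s = 459 h.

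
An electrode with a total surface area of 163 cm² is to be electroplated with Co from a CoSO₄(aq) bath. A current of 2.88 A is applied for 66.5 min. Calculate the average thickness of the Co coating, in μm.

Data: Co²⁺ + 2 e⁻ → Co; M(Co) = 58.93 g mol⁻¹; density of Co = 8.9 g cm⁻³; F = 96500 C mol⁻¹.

Q = I·t = 2.880 × 3990.0 = 11490 C; n(e⁻) = 0.1191 mol.
n(Co) = n(e⁻)/2 = 0.05954 mol, so m = 0.05954 × 58.93 = 3.509 g.
Volume = m/ρ = 3.509 / 8.9 = 0.3942 cm³.
Thickness = V/A = 0.3942 / 163 = 0.00242 cm = 24.2 μm.

24.2 μm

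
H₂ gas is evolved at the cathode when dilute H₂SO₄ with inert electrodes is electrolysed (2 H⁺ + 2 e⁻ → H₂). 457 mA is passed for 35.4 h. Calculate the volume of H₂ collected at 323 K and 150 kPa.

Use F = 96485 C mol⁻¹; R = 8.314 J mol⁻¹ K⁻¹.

5.40 L

Q = I·t = 0.4570 A × 127440 s = 58240 C.
n(e⁻) = Q/F = 58240 / 96485 = 0.6036 mol.
2 electrons are transferred per H₂ molecule, so n(H₂) = 0.6036 / 2 = 0.3018 mol.
V = nRT/P = (0.3018 × 8.314 × 323) / (150 × 10³ Pa) = 0.00540 m³ = 5.40 L.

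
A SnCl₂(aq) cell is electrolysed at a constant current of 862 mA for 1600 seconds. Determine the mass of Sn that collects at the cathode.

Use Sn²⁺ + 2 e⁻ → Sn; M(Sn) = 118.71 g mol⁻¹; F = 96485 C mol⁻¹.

Q = I·t = 0.8620 A × 1600.0 s = 1379 C.
n(e⁻) = Q/F = 1379 / 96485 = 0.01429 mol.
Sn²⁺ + 2 e⁻ → Sn, so n(Sn) = n(e⁻)/2 = 0.007147 mol.
m = n·M = 0.007147 × 118.71 = 0.848 g.

0.848 g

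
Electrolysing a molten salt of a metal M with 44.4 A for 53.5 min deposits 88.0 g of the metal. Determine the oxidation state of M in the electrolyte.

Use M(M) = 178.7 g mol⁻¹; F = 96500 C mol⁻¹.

+3

Q = I·t = 44.40 A × 3210.0 s = 142500 C, so n(e⁻) = 142500/96500 = 1.477 mol.
n(M) deposited = 88.0 / 178.7 = 0.4924 mol.
Electrons per atom = n(e⁻)/n(M) = 1.477 / 0.4924 = 3.00 ≈ 3, so the ion is M³⁺.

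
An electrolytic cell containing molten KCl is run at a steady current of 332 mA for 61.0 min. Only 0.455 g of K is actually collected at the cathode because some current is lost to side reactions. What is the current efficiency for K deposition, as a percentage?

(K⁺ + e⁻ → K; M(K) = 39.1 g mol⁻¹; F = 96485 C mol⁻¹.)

Q = I·t = 0.3320 × 3660.0 = 1215 C; n(e⁻) = 1215/96485 = 0.01259 mol.
Theoretical n(K) = n(e⁻)/1 = 0.01259 mol, i.e. m_theo = 0.01259 × 39.1 = 0.4924 g.
Efficiency = m_actual / m_theo = 0.455 / 0.4924 = 92.4 %.

92.4 %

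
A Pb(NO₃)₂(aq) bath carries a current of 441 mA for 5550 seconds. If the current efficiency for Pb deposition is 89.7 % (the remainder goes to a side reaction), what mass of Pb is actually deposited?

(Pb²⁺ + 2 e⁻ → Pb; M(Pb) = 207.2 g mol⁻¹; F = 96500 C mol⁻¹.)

2.36 g

Q = I·t = 0.4410 × 5550.0 = 2448 C.
n(e⁻) = 2448/96500 = 0.02536 mol; theoretically n(Pb) = 0.02536/2 = 0.01268 mol, m_theo = 2.628 g.
At 89.7 % efficiency, m_actual = 0.897 × 2.628 = 2.36 g.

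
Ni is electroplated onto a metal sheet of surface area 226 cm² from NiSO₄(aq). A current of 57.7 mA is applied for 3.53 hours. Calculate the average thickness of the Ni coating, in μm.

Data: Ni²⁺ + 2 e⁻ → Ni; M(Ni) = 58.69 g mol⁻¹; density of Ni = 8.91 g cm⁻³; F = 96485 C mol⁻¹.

1.11 μm

Q = I·t = 0.05770 × 12708 = 733.3 C; n(e⁻) = 0.007600 mol.
n(Ni) = n(e⁻)/2 = 0.003800 mol, so m = 0.003800 × 58.69 = 0.2230 g.
Volume = m/ρ = 0.2230 / 8.91 = 0.02503 cm³.
Thickness = V/A = 0.02503 / 226 = 1.11 × 10⁻⁴ cm = 1.11 μm.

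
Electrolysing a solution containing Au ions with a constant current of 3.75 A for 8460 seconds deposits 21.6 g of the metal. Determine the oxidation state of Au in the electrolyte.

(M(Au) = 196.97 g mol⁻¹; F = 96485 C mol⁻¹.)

Q = I·t = 3.750 A × 8460.0 s = 31720 C, so n(e⁻) = 31720/96485 = 0.3288 mol.
n(Au) deposited = 21.6 / 196.97 = 0.1097 mol.
Electrons per atom = n(e⁻)/n(Au) = 0.3288 / 0.1097 = 3.00 ≈ 3, so the ion is Au³⁺.

+3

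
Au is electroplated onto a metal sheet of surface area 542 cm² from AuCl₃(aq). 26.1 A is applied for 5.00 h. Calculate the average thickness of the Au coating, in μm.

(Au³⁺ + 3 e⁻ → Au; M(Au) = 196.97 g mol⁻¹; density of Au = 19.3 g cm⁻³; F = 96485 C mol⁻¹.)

306 μm

Q = I·t = 26.10 × 18000 = 469800 C; n(e⁻) = 4.869 mol.
n(Au) = n(e⁻)/3 = 1.623 mol, so m = 1.623 × 196.97 = 319.7 g.
Volume = m/ρ = 319.7 / 19.3 = 16.56 cm³.
Thickness = V/A = 16.56 / 542 = 0.0306 cm = 306 μm.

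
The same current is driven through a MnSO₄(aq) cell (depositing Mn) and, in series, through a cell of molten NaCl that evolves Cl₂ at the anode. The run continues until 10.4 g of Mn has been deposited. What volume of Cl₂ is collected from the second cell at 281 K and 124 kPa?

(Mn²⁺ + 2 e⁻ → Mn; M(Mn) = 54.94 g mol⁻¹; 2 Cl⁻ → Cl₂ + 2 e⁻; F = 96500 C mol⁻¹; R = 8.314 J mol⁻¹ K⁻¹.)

3.57 L

n(Mn) = 10.4 / 54.94 = 0.1893 mol, so n(e⁻) = 2 × 0.1893 = 0.3786 mol.
The cells are in series, so the same 0.3786 mol of electrons passes through the second cell.
2 Cl⁻ → Cl₂ + 2 e⁻ — 2 mol e⁻ per mol Cl₂, so n(Cl₂) = 0.3786/2 = 0.1893 mol.
V = nRT/P = (0.1893 × 8.314 × 281) / (124 × 10³) = 0.00357 m³ = 3.57 L.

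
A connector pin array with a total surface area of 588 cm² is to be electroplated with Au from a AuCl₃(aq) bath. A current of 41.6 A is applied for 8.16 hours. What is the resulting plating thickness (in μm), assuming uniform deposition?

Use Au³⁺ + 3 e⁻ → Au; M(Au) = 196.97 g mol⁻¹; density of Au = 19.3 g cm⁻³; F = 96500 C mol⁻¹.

733 μm

Q = I·t = 41.60 × 29376 = 1222000 C; n(e⁻) = 12.66 mol.
n(Au) = n(e⁻)/3 = 4.221 mol, so m = 4.221 × 196.97 = 831.5 g.
Volume = m/ρ = 831.5 / 19.3 = 43.08 cm³.
Thickness = V/A = 43.08 / 588 = 0.0733 cm = 733 μm.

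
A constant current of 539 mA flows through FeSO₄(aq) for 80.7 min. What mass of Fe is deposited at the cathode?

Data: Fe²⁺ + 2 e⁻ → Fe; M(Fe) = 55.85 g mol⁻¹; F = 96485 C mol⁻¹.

0.755 g

Q = I·t = 0.5390 A × 4842.0 s = 2610 C.
n(e⁻) = Q/F = 2610 / 96485 = 0.02705 mol.
Fe²⁺ + 2 e⁻ → Fe, so n(Fe) = n(e⁻)/2 = 0.01352 mol.
m = n·M = 0.01352 × 55.85 = 0.755 g.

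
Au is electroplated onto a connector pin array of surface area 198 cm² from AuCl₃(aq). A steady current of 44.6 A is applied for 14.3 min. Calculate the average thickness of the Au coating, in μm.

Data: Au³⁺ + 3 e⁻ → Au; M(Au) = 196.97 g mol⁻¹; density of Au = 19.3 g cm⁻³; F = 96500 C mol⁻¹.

68.1 μm

Q = I·t = 44.60 × 858.00 = 38270 C; n(e⁻) = 0.3965 mol.
n(Au) = n(e⁻)/3 = 0.1322 mol, so m = 0.1322 × 196.97 = 26.04 g.
Volume = m/ρ = 26.04 / 19.3 = 1.349 cm³.
Thickness = V/A = 1.349 / 198 = 0.00681 cm = 68.1 μm.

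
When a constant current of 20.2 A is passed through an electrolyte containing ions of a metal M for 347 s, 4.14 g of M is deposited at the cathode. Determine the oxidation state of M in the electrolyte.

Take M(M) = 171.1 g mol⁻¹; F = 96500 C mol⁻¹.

+3

Q = I·t = 20.20 A × 347.00 s = 7009 C, so n(e⁻) = 7009/96500 = 0.07264 mol.
n(M) deposited = 4.14 / 171.1 = 0.02420 mol.
Electrons per atom = n(e⁻)/n(M) = 0.07264 / 0.02420 = 3.00 ≈ 3, so the ion is M³⁺.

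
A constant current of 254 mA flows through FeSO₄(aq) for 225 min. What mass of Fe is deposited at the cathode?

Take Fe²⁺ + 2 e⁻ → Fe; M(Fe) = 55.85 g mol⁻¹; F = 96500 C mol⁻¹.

0.992 g

Q = I·t = 0.2540 A × 13500 s = 3429 C.
n(e⁻) = Q/F = 3429 / 96500 = 0.03553 mol.
Fe²⁺ + 2 e⁻ → Fe, so n(Fe) = n(e⁻)/2 = 0.01777 mol.
m = n·M = 0.01777 × 55.85 = 0.992 g.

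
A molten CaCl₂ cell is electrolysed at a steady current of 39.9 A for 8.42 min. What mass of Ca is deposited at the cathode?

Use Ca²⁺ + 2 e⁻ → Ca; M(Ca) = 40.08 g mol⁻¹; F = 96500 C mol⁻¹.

4.19 g

Q = I·t = 39.90 A × 505.20 s = 20160 C.
n(e⁻) = Q/F = 20160 / 96500 = 0.2089 mol.
Ca²⁺ + 2 e⁻ → Ca, so n(Ca) = n(e⁻)/2 = 0.1044 mol.
m = n·M = 0.1044 × 40.08 = 4.19 g.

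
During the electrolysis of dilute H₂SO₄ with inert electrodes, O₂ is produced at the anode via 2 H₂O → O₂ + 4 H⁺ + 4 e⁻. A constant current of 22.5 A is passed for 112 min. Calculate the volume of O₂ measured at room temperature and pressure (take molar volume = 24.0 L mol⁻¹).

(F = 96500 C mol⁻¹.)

9.40 L

Q = I·t = 22.50 A × 6720.0 s = 151200 C.
n(e⁻) = Q/F = 151200 / 96500 = 1.567 mol.
4 electrons are transferred per O₂ molecule, so n(O₂) = 1.567 / 4 = 0.3917 mol.
V = n × V_m = 0.3917 × 24.0 = 9.40 L.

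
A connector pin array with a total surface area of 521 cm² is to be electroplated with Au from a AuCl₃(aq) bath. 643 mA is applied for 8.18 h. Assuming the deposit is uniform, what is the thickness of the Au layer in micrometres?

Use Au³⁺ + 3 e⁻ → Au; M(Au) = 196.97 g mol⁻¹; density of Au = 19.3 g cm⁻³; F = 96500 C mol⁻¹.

Q = I·t = 0.6430 × 29448 = 18940 C; n(e⁻) = 0.1962 mol.
n(Au) = n(e⁻)/3 = 0.06541 mol, so m = 0.06541 × 196.97 = 12.88 g.
Volume = m/ρ = 12.88 / 19.3 = 0.6675 cm³.
Thickness = V/A = 0.6675 / 521 = 0.00128 cm = 12.8 μm.

12.8 μm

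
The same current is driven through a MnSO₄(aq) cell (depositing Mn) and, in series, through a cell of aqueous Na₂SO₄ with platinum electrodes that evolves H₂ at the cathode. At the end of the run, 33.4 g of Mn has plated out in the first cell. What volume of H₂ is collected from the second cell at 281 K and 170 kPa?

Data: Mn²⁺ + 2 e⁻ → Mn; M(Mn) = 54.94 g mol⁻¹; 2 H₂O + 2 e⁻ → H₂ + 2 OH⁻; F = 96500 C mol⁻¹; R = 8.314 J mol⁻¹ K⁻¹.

n(Mn) = 33.4 / 54.94 = 0.6079 mol, so n(e⁻) = 2 × 0.6079 = 1.216 mol.
The cells are in series, so the same 1.216 mol of electrons passes through the second cell.
2 H₂O + 2 e⁻ → H₂ + 2 OH⁻ — 2 mol e⁻ per mol H₂, so n(H₂) = 1.216/2 = 0.6079 mol.
V = nRT/P = (0.6079 × 8.314 × 281) / (170 × 10³) = 0.00835 m³ = 8.35 L.

8.35 L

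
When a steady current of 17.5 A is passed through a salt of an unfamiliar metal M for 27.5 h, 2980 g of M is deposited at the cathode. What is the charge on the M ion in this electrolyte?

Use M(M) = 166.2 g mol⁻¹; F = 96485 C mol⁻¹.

Q = I·t = 17.50 A × 99000 s = 1732000 C, so n(e⁻) = 1732000/96485 = 17.96 mol.
n(M) deposited = 2980 / 166.2 = 17.93 mol.
Electrons per atom = n(e⁻)/n(M) = 17.96 / 17.93 = 1.00 ≈ 1, so the ion is M⁺.

+1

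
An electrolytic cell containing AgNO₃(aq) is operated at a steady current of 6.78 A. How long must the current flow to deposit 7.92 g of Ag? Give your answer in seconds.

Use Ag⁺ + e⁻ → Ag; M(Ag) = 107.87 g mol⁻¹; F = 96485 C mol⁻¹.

n(Ag) = m/M = 7.92 / 107.87 = 0.07342 mol.
Each Ag atom requires 1 electron, so n(e⁻) = 1 × 0.07342 = 0.07342 mol.
Q = n(e⁻)·F = 0.07342 × 96485 = 7084 C.
t = Q/I = 7084 / 6.780 A = 1045 s.

1040 s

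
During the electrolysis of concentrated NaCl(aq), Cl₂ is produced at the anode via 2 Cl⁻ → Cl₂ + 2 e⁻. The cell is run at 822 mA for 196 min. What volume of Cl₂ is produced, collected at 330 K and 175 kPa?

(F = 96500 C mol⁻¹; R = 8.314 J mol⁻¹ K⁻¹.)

Q = I·t = 0.8220 A × 11760 s = 9667 C.
n(e⁻) = Q/F = 9667 / 96500 = 0.1002 mol.
2 electrons are transferred per Cl₂ molecule, so n(Cl₂) = 0.1002 / 2 = 0.05009 mol.
V = nRT/P = (0.05009 × 8.314 × 330) / (175 × 10³ Pa) = 7.85 × 10⁻⁴ m³ = 0.785 L.

0.785 L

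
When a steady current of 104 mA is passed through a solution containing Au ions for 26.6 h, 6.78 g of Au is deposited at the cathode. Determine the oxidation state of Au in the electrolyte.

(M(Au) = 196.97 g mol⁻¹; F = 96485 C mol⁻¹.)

+3

Q = I·t = 0.1040 A × 95760 s = 9959 C, so n(e⁻) = 9959/96485 = 0.1032 mol.
n(Au) deposited = 6.78 / 196.97 = 0.03442 mol.
Electrons per atom = n(e⁻)/n(Au) = 0.1032 / 0.03442 = 3.00 ≈ 3, so the ion is Au³⁺.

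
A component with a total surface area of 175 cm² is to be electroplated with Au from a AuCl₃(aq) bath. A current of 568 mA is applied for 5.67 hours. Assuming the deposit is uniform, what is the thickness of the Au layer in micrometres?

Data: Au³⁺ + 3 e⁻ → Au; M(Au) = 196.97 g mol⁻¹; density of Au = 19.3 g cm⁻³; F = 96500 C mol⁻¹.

Q = I·t = 0.5680 × 20412 = 11590 C; n(e⁻) = 0.1201 mol.
n(Au) = n(e⁻)/3 = 0.04005 mol, so m = 0.04005 × 196.97 = 7.888 g.
Volume = m/ρ = 7.888 / 19.3 = 0.4087 cm³.
Thickness = V/A = 0.4087 / 175 = 0.00234 cm = 23.4 μm.

23.4 μm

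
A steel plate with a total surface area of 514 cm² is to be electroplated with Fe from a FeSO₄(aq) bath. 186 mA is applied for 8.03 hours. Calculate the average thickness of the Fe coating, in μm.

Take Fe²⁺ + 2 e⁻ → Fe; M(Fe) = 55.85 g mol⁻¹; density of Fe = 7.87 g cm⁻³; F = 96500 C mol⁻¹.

Q = I·t = 0.1860 × 28908 = 5377 C; n(e⁻) = 0.05572 mol.
n(Fe) = n(e⁻)/2 = 0.02786 mol, so m = 0.02786 × 55.85 = 1.556 g.
Volume = m/ρ = 1.556 / 7.87 = 0.1977 cm³.
Thickness = V/A = 0.1977 / 514 = 3.85 × 10⁻⁴ cm = 3.85 μm.

3.85 μm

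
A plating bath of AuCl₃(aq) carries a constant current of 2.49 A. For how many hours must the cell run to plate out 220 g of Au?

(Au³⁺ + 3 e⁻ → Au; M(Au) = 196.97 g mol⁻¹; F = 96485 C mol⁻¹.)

n(Au) = m/M = 220 / 196.97 = 1.117 mol.
Each Au atom requires 3 electrons, so n(e⁻) = 3 × 1.117 = 3.351 mol.
Q = n(e⁻)·F = 3.351 × 96485 = 323300 C.
t = Q/I = 323300 / 2.490 A = 129800 s = 36.1 h.

36.1 h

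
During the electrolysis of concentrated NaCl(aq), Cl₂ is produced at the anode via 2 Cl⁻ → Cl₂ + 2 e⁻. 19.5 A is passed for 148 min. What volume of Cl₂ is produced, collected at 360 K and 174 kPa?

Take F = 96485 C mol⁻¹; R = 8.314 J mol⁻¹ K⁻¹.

Q = I·t = 19.50 A × 8880.0 s = 173200 C.
n(e⁻) = Q/F = 173200 / 96485 = 1.795 mol.
2 electrons are transferred per Cl₂ molecule, so n(Cl₂) = 1.795 / 2 = 0.8973 mol.
V = nRT/P = (0.8973 × 8.314 × 360) / (174 × 10³ Pa) = 0.0154 m³ = 15.4 L.

15.4 L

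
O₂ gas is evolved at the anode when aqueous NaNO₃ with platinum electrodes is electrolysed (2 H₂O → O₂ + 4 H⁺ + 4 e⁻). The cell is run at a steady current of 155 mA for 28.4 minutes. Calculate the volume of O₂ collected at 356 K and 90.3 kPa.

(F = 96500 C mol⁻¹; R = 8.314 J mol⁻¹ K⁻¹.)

0.0224 L

Q = I·t = 0.1550 A × 1704.0 s = 264.1 C.
n(e⁻) = Q/F = 264.1 / 96500 = 0.002737 mol.
4 electrons are transferred per O₂ molecule, so n(O₂) = 0.002737 / 4 = 0.0006842 mol.
V = nRT/P = (0.0006842 × 8.314 × 356) / (90.3 × 10³ Pa) = 2.24 × 10⁻⁵ m³ = 0.0224 L.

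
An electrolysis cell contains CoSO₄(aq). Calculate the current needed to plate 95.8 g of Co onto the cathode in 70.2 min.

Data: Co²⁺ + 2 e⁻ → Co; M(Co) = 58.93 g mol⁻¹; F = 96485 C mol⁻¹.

74.5 A

n(Co) = 95.8 / 58.93 = 1.626 mol.
n(e⁻) = 2 × 1.626 = 3.251 mol.
Q = n(e⁻)·F = 3.251 × 96485 = 313700 C.
I = Q/t = 313700 / 4212.0 s = 74.5 A.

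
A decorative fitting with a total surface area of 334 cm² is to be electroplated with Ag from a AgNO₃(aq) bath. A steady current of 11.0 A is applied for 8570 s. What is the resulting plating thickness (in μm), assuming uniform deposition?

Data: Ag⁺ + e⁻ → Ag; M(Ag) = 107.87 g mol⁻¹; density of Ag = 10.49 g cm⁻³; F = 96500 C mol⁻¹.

Q = I·t = 11.00 × 8570.0 = 94270 C; n(e⁻) = 0.9769 mol.
n(Ag) = n(e⁻)/1 = 0.9769 mol, so m = 0.9769 × 107.87 = 105.4 g.
Volume = m/ρ = 105.4 / 10.49 = 10.05 cm³.
Thickness = V/A = 10.05 / 334 = 0.0301 cm = 301 μm.

301 μm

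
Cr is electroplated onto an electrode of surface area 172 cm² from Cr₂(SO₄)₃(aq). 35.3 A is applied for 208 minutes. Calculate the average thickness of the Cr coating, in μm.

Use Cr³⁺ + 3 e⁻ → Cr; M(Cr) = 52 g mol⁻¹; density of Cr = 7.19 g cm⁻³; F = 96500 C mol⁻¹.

640 μm

Q = I·t = 35.30 × 12480 = 440500 C; n(e⁻) = 4.565 mol.
n(Cr) = n(e⁻)/3 = 1.522 mol, so m = 1.522 × 52 = 79.13 g.
Volume = m/ρ = 79.13 / 7.19 = 11.01 cm³.
Thickness = V/A = 11.01 / 172 = 0.0640 cm = 640 μm.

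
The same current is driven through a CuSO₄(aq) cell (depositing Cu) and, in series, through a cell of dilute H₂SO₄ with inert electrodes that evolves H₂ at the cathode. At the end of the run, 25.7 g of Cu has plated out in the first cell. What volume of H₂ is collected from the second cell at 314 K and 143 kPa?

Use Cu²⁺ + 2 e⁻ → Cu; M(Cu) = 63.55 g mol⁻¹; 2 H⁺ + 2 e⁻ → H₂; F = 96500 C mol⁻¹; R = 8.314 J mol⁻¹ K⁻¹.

n(Cu) = 25.7 / 63.55 = 0.4044 mol, so n(e⁻) = 2 × 0.4044 = 0.8088 mol.
The cells are in series, so the same 0.8088 mol of electrons passes through the second cell.
2 H⁺ + 2 e⁻ → H₂ — 2 mol e⁻ per mol H₂, so n(H₂) = 0.8088/2 = 0.4044 mol.
V = nRT/P = (0.4044 × 8.314 × 314) / (143 × 10³) = 0.00738 m³ = 7.38 L.

7.38 L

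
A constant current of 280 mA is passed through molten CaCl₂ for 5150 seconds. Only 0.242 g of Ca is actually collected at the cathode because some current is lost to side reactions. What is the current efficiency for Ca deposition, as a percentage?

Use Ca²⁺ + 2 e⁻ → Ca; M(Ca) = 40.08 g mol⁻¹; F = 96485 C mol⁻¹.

Q = I·t = 0.2800 × 5150.0 = 1442 C; n(e⁻) = 1442/96485 = 0.01495 mol.
Theoretical n(Ca) = n(e⁻)/2 = 0.007473 mol, i.e. m_theo = 0.007473 × 40.08 = 0.2995 g.
Efficiency = m_actual / m_theo = 0.242 / 0.2995 = 80.8 %.

80.8 %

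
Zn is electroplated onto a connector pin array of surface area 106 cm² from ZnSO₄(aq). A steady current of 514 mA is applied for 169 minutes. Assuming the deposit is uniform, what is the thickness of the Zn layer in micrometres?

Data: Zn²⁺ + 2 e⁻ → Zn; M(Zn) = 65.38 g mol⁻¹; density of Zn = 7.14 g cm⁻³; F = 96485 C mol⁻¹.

Q = I·t = 0.5140 × 10140 = 5212 C; n(e⁻) = 0.05402 mol.
n(Zn) = n(e⁻)/2 = 0.02701 mol, so m = 0.02701 × 65.38 = 1.766 g.
Volume = m/ρ = 1.766 / 7.14 = 0.2473 cm³.
Thickness = V/A = 0.2473 / 106 = 0.00233 cm = 23.3 μm.

23.3 μm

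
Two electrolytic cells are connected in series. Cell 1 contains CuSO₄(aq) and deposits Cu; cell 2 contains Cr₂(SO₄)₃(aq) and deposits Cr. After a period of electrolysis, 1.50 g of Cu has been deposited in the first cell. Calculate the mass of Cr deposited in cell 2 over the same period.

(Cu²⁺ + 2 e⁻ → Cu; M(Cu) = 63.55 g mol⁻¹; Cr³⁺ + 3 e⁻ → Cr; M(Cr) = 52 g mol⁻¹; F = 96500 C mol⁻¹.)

n(Cu) = 1.50 / 63.55 = 0.02360 mol.
Since Cu²⁺ + 2 e⁻ → Cu, n(e⁻) passed = 2 × 0.02360 = 0.04721 mol.
Cells in series carry the same charge, so the same 0.04721 mol of electrons passes through cell 2.
Cr³⁺ + 3 e⁻ → Cr, so n(Cr) = 0.04721 / 3 = 0.01574 mol.
m(Cr) = 0.01574 × 52 = 0.818 g.

0.818 g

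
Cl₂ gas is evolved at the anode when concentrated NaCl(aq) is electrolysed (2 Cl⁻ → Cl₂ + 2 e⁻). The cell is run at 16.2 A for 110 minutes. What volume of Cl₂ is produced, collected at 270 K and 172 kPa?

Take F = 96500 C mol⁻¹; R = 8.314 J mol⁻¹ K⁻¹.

Q = I·t = 16.20 A × 6600.0 s = 106900 C.
n(e⁻) = Q/F = 106900 / 96500 = 1.108 mol.
2 electrons are transferred per Cl₂ molecule, so n(Cl₂) = 1.108 / 2 = 0.5540 mol.
V = nRT/P = (0.5540 × 8.314 × 270) / (172 × 10³ Pa) = 0.00723 m³ = 7.23 L.

7.23 L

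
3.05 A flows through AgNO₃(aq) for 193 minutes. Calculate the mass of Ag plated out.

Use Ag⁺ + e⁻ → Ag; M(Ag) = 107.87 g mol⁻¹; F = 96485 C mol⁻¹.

Q = I·t = 3.050 A × 11580 s = 35320 C.
n(e⁻) = Q/F = 35320 / 96485 = 0.3661 mol.
Ag⁺ + e⁻ → Ag, so n(Ag) = n(e⁻)/1 = 0.3661 mol.
m = n·M = 0.3661 × 107.87 = 39.5 g.

39.5 g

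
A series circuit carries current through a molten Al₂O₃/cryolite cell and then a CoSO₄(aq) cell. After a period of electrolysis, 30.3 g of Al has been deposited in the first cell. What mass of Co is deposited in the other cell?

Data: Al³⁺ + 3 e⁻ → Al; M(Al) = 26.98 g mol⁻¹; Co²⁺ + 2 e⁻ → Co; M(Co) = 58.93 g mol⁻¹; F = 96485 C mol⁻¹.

99.3 g

n(Al) = 30.3 / 26.98 = 1.123 mol.
Since Al³⁺ + 3 e⁻ → Al, n(e⁻) passed = 3 × 1.123 = 3.369 mol.
Cells in series carry the same charge, so the same 3.369 mol of electrons passes through cell 2.
Co²⁺ + 2 e⁻ → Co, so n(Co) = 3.369 / 2 = 1.685 mol.
m(Co) = 1.685 × 58.93 = 99.3 g.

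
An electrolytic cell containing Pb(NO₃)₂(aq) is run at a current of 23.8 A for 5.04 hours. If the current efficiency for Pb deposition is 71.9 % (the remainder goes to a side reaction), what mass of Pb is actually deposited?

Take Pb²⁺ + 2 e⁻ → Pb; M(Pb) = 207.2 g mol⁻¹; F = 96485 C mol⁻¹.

Q = I·t = 23.80 × 18144 = 431800 C.
n(e⁻) = 431800/96485 = 4.476 mol; theoretically n(Pb) = 4.476/2 = 2.238 mol, m_theo = 463.7 g.
At 71.9 % efficiency, m_actual = 0.719 × 463.7 = 333 g.

333 g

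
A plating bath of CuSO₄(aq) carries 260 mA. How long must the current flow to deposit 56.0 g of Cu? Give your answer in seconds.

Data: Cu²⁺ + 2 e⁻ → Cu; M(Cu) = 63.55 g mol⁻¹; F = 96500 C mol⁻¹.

6.54 × 10⁵ s

n(Cu) = m/M = 56.0 / 63.55 = 0.8812 mol.
Each Cu atom requires 2 electrons, so n(e⁻) = 2 × 0.8812 = 1.762 mol.
Q = n(e⁻)·F = 1.762 × 96500 = 170100 C.
t = Q/I = 170100 / 0.2600 A = 654100 s.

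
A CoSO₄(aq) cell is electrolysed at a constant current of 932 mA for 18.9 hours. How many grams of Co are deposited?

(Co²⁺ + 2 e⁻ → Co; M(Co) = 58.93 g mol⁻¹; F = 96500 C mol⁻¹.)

Q = I·t = 0.9320 A × 68040 s = 63410 C.
n(e⁻) = Q/F = 63410 / 96500 = 0.6571 mol.
Co²⁺ + 2 e⁻ → Co, so n(Co) = n(e⁻)/2 = 0.3286 mol.
m = n·M = 0.3286 × 58.93 = 19.4 g.

19.4 g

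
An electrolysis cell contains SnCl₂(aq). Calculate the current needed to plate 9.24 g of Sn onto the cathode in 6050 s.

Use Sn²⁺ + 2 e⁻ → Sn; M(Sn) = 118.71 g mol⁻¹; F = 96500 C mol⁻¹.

n(Sn) = 9.24 / 118.71 = 0.07784 mol.
n(e⁻) = 2 × 0.07784 = 0.1557 mol.
Q = n(e⁻)·F = 0.1557 × 96500 = 15020 C.
I = Q/t = 15020 / 6050.0 s = 2.48 A.

2.48 A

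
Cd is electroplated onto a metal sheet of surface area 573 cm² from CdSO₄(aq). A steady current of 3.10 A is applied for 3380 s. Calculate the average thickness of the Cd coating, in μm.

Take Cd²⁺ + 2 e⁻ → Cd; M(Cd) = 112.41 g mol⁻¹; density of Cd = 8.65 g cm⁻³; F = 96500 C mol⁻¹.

12.3 μm

Q = I·t = 3.100 × 3380.0 = 10480 C; n(e⁻) = 0.1086 mol.
n(Cd) = n(e⁻)/2 = 0.05429 mol, so m = 0.05429 × 112.41 = 6.103 g.
Volume = m/ρ = 6.103 / 8.65 = 0.7055 cm³.
Thickness = V/A = 0.7055 / 573 = 0.00123 cm = 12.3 μm.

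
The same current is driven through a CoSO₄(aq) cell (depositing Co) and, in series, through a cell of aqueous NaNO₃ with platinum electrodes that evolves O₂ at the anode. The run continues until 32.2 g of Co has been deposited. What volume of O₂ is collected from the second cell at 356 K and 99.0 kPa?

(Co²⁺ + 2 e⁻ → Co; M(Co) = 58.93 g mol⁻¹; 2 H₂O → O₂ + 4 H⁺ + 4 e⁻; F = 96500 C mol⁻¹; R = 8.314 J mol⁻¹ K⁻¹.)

n(Co) = 32.2 / 58.93 = 0.5464 mol, so n(e⁻) = 2 × 0.5464 = 1.093 mol.
The cells are in series, so the same 1.093 mol of electrons passes through the second cell.
2 H₂O → O₂ + 4 H⁺ + 4 e⁻ — 4 mol e⁻ per mol O₂, so n(O₂) = 1.093/4 = 0.2732 mol.
V = nRT/P = (0.2732 × 8.314 × 356) / (99.0 × 10³) = 0.00817 m³ = 8.17 L.

8.17 L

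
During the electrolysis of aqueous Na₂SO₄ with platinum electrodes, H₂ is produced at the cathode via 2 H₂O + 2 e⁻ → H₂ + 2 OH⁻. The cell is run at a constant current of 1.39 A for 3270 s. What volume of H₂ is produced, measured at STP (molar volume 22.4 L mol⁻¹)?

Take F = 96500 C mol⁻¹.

0.528 L

Q = I·t = 1.390 A × 3270.0 s = 4545 C.
n(e⁻) = Q/F = 4545 / 96500 = 0.04710 mol.
2 electrons are transferred per H₂ molecule, so n(H₂) = 0.04710 / 2 = 0.02355 mol.
V = n × V_m = 0.02355 × 22.4 = 0.528 L.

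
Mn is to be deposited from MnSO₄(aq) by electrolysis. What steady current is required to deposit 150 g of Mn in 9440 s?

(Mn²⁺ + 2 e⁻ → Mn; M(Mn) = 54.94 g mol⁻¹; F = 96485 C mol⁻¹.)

n(Mn) = 150 / 54.94 = 2.730 mol.
n(e⁻) = 2 × 2.730 = 5.461 mol.
Q = n(e⁻)·F = 5.461 × 96485 = 526900 C.
I = Q/t = 526900 / 9440.0 s = 55.8 A.

55.8 A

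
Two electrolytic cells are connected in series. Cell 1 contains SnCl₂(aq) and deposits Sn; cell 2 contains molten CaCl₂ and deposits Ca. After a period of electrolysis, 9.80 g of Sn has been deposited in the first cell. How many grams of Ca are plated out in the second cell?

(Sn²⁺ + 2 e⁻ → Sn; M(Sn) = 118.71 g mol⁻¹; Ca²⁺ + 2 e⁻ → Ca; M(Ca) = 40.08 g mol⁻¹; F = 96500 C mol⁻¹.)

n(Sn) = 9.80 / 118.71 = 0.08255 mol.
Since Sn²⁺ + 2 e⁻ → Sn, n(e⁻) passed = 2 × 0.08255 = 0.1651 mol.
Cells in series carry the same charge, so the same 0.1651 mol of electrons passes through cell 2.
Ca²⁺ + 2 e⁻ → Ca, so n(Ca) = 0.1651 / 2 = 0.08255 mol.
m(Ca) = 0.08255 × 40.08 = 3.31 g.

3.31 g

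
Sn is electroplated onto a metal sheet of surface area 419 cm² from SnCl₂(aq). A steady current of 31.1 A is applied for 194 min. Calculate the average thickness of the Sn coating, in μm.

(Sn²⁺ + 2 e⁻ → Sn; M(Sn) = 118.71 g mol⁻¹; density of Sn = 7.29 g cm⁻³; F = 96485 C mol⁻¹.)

Q = I·t = 31.10 × 11640 = 362000 C; n(e⁻) = 3.752 mol.
n(Sn) = n(e⁻)/2 = 1.876 mol, so m = 1.876 × 118.71 = 222.7 g.
Volume = m/ρ = 222.7 / 7.29 = 30.55 cm³.
Thickness = V/A = 30.55 / 419 = 0.0729 cm = 729 μm.

729 μm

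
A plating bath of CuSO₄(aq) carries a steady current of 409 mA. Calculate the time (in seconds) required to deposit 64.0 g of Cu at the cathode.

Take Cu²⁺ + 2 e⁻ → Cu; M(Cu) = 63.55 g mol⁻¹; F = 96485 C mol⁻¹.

n(Cu) = m/M = 64.0 / 63.55 = 1.007 mol.
Each Cu atom requires 2 electrons, so n(e⁻) = 2 × 1.007 = 2.014 mol.
Q = n(e⁻)·F = 2.014 × 96485 = 194300 C.
t = Q/I = 194300 / 0.4090 A = 475200 s.

4.75 × 10⁵ s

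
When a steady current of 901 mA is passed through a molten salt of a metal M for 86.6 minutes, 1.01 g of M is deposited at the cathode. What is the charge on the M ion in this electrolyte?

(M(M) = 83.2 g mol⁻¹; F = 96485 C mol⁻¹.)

+4

Q = I·t = 0.9010 A × 5196.0 s = 4682 C, so n(e⁻) = 4682/96485 = 0.04852 mol.
n(M) deposited = 1.01 / 83.2 = 0.01214 mol.
Electrons per atom = n(e⁻)/n(M) = 0.04852 / 0.01214 = 4.00 ≈ 4, so the ion is M⁴⁺.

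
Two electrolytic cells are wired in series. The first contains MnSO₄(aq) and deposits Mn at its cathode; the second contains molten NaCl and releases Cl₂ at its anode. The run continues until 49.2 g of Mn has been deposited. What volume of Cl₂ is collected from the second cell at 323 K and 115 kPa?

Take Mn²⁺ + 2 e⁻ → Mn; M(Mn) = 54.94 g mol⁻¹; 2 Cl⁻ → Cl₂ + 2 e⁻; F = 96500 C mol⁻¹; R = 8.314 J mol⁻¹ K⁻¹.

n(Mn) = 49.2 / 54.94 = 0.8955 mol, so n(e⁻) = 2 × 0.8955 = 1.791 mol.
The cells are in series, so the same 1.791 mol of electrons passes through the second cell.
2 Cl⁻ → Cl₂ + 2 e⁻ — 2 mol e⁻ per mol Cl₂, so n(Cl₂) = 1.791/2 = 0.8955 mol.
V = nRT/P = (0.8955 × 8.314 × 323) / (115 × 10³) = 0.0209 m³ = 20.9 L.

20.9 L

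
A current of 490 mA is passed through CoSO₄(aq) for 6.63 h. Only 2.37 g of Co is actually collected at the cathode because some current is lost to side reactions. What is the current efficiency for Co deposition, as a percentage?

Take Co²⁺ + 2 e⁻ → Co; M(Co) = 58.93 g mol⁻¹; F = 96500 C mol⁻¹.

66.4 %

Q = I·t = 0.4900 × 23868 = 11700 C; n(e⁻) = 11700/96500 = 0.1212 mol.
Theoretical n(Co) = n(e⁻)/2 = 0.06060 mol, i.e. m_theo = 0.06060 × 58.93 = 3.571 g.
Efficiency = m_actual / m_theo = 2.37 / 3.571 = 66.4 %.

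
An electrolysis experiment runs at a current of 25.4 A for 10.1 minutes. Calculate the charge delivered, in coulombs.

Q = I·t = 25.40 A × 606.00 s = 15400 C.

15400 C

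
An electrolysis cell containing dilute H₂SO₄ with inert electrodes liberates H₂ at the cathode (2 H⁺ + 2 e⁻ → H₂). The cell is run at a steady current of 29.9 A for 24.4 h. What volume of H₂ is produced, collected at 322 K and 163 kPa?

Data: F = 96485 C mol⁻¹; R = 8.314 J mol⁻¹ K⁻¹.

Q = I·t = 29.90 A × 87840 s = 2626000 C.
n(e⁻) = Q/F = 2626000 / 96485 = 27.22 mol.
2 electrons are transferred per H₂ molecule, so n(H₂) = 27.22 / 2 = 13.61 mol.
V = nRT/P = (13.61 × 8.314 × 322) / (163 × 10³ Pa) = 0.224 m³ = 224 L.

224 L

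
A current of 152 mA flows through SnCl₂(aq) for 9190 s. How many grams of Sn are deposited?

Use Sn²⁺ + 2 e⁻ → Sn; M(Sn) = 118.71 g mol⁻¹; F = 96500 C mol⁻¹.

0.859 g

Q = I·t = 0.1520 A × 9190.0 s = 1397 C.
n(e⁻) = Q/F = 1397 / 96500 = 0.01448 mol.
Sn²⁺ + 2 e⁻ → Sn, so n(Sn) = n(e⁻)/2 = 0.007238 mol.
m = n·M = 0.007238 × 118.71 = 0.859 g.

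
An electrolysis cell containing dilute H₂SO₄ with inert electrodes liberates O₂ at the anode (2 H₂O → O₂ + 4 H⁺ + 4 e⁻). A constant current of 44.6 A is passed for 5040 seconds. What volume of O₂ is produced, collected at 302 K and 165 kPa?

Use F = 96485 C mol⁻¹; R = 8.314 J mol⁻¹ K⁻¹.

8.86 L

Q = I·t = 44.60 A × 5040.0 s = 224800 C.
n(e⁻) = Q/F = 224800 / 96485 = 2.330 mol.
4 electrons are transferred per O₂ molecule, so n(O₂) = 2.330 / 4 = 0.5824 mol.
V = nRT/P = (0.5824 × 8.314 × 302) / (165 × 10³ Pa) = 0.00886 m³ = 8.86 L.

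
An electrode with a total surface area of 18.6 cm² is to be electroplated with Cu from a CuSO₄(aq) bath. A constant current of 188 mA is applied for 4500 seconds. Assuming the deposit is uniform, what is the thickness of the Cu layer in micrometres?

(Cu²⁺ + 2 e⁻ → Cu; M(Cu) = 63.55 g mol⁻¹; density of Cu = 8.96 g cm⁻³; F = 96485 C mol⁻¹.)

Q = I·t = 0.1880 × 4500.0 = 846.0 C; n(e⁻) = 0.008768 mol.
n(Cu) = n(e⁻)/2 = 0.004384 mol, so m = 0.004384 × 63.55 = 0.2786 g.
Volume = m/ρ = 0.2786 / 8.96 = 0.03109 cm³.
Thickness = V/A = 0.03109 / 18.6 = 0.00167 cm = 16.7 μm.

16.7 μm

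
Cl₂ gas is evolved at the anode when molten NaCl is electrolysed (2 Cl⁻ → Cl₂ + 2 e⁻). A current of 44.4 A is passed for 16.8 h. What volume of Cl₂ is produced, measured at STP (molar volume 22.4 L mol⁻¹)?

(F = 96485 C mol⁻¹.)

Q = I·t = 44.40 A × 60480 s = 2685000 C.
n(e⁻) = Q/F = 2685000 / 96485 = 27.83 mol.
2 electrons are transferred per Cl₂ molecule, so n(Cl₂) = 27.83 / 2 = 13.92 mol.
V = n × V_m = 13.92 × 22.4 = 312 L.

312 L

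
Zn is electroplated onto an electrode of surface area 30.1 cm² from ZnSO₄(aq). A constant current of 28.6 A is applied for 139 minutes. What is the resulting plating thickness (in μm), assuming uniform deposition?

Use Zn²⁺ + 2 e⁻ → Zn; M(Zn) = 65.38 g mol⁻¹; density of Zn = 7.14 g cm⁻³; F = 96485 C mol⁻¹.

3760 μm

Q = I·t = 28.60 × 8340.0 = 238500 C; n(e⁻) = 2.472 mol.
n(Zn) = n(e⁻)/2 = 1.236 mol, so m = 1.236 × 65.38 = 80.81 g.
Volume = m/ρ = 80.81 / 7.14 = 11.32 cm³.
Thickness = V/A = 11.32 / 30.1 = 0.376 cm = 3760 μm.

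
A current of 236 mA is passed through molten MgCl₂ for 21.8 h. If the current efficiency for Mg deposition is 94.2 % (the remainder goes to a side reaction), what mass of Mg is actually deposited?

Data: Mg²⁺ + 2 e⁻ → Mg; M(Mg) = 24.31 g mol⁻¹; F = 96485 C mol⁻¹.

Q = I·t = 0.2360 × 78480 = 18520 C.
n(e⁻) = 18520/96485 = 0.1920 mol; theoretically n(Mg) = 0.1920/2 = 0.09598 mol, m_theo = 2.333 g.
At 94.2 % efficiency, m_actual = 0.942 × 2.333 = 2.20 g.

2.20 g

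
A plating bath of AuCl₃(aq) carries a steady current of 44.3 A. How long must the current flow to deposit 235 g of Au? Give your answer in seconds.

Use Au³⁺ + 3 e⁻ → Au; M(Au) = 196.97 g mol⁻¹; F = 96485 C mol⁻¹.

n(Au) = m/M = 235 / 196.97 = 1.193 mol.
Each Au atom requires 3 electrons, so n(e⁻) = 3 × 1.193 = 3.579 mol.
Q = n(e⁻)·F = 3.579 × 96485 = 345300 C.
t = Q/I = 345300 / 44.30 A = 7796 s.

7800 s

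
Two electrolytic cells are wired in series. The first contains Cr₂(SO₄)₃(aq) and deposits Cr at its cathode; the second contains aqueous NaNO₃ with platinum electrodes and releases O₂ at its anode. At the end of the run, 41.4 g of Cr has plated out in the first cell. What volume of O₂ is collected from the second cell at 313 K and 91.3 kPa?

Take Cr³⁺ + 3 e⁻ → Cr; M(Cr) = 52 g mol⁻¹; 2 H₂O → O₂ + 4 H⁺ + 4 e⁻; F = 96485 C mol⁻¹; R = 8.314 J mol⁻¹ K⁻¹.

n(Cr) = 41.4 / 52 = 0.7962 mol, so n(e⁻) = 3 × 0.7962 = 2.388 mol.
The cells are in series, so the same 2.388 mol of electrons passes through the second cell.
2 H₂O → O₂ + 4 H⁺ + 4 e⁻ — 4 mol e⁻ per mol O₂, so n(O₂) = 2.388/4 = 0.5971 mol.
V = nRT/P = (0.5971 × 8.314 × 313) / (91.3 × 10³) = 0.0170 m³ = 17.0 L.

17.0 L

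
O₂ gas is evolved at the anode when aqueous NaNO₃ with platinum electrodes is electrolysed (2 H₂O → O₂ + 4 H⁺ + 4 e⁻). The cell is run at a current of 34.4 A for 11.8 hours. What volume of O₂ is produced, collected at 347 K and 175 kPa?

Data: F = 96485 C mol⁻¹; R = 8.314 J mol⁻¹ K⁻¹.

62.4 L

Q = I·t = 34.40 A × 42480 s = 1461000 C.
n(e⁻) = Q/F = 1461000 / 96485 = 15.15 mol.
4 electrons are transferred per O₂ molecule, so n(O₂) = 15.15 / 4 = 3.786 mol.
V = nRT/P = (3.786 × 8.314 × 347) / (175 × 10³ Pa) = 0.0624 m³ = 62.4 L.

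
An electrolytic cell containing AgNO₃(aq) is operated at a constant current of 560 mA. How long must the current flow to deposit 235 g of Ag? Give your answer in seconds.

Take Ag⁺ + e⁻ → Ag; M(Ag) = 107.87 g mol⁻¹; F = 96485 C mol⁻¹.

3.75 × 10⁵ s

n(Ag) = m/M = 235 / 107.87 = 2.179 mol.
Each Ag atom requires 1 electron, so n(e⁻) = 1 × 2.179 = 2.179 mol.
Q = n(e⁻)·F = 2.179 × 96485 = 210200 C.
t = Q/I = 210200 / 0.5600 A = 375400 s.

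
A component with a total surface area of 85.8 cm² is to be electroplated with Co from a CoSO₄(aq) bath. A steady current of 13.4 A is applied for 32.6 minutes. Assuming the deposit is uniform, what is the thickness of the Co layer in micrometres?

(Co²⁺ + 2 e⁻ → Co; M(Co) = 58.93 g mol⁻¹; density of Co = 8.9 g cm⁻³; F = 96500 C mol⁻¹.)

Q = I·t = 13.40 × 1956.0 = 26210 C; n(e⁻) = 0.2716 mol.
n(Co) = n(e⁻)/2 = 0.1358 mol, so m = 0.1358 × 58.93 = 8.003 g.
Volume = m/ρ = 8.003 / 8.9 = 0.8992 cm³.
Thickness = V/A = 0.8992 / 85.8 = 0.0105 cm = 105 μm.

105 μm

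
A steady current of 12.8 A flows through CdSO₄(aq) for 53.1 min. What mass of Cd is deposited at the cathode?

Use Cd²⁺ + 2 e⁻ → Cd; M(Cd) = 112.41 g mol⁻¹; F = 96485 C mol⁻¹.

23.8 g

Q = I·t = 12.80 A × 3186.0 s = 40780 C.
n(e⁻) = Q/F = 40780 / 96485 = 0.4227 mol.
Cd²⁺ + 2 e⁻ → Cd, so n(Cd) = n(e⁻)/2 = 0.2113 mol.
m = n·M = 0.2113 × 112.41 = 23.8 g.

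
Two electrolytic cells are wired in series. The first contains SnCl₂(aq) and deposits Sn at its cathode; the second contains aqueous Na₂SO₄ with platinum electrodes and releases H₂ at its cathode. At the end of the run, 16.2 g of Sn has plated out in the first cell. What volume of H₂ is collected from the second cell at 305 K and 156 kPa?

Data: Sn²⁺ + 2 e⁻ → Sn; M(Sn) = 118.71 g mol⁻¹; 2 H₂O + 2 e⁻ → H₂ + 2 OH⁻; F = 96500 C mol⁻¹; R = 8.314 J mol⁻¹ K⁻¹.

2.22 L

n(Sn) = 16.2 / 118.71 = 0.1365 mol, so n(e⁻) = 2 × 0.1365 = 0.2729 mol.
The cells are in series, so the same 0.2729 mol of electrons passes through the second cell.
2 H₂O + 2 e⁻ → H₂ + 2 OH⁻ — 2 mol e⁻ per mol H₂, so n(H₂) = 0.2729/2 = 0.1365 mol.
V = nRT/P = (0.1365 × 8.314 × 305) / (156 × 10³) = 0.00222 m³ = 2.22 L.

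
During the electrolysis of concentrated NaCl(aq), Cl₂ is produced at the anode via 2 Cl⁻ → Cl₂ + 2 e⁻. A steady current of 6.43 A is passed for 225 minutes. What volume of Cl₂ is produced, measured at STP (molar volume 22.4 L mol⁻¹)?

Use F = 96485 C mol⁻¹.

Q = I·t = 6.430 A × 13500 s = 86800 C.
n(e⁻) = Q/F = 86800 / 96485 = 0.8997 mol.
2 electrons are transferred per Cl₂ molecule, so n(Cl₂) = 0.8997 / 2 = 0.4498 mol.
V = n × V_m = 0.4498 × 22.4 = 10.1 L.

10.1 L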